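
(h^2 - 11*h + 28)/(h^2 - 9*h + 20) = (h - 7)/(h - 5)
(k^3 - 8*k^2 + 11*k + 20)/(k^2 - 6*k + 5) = (k^2 - 3*k - 4)/(k - 1)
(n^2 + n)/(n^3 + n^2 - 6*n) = (n + 1)/(n^2 + n - 6)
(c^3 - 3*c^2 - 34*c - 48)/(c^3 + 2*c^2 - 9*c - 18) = (c - 8)/(c - 3)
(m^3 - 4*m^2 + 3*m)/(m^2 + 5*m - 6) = m*(m - 3)/(m + 6)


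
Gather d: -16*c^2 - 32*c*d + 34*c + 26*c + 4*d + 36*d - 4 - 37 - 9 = -16*c^2 + 60*c + d*(40 - 32*c) - 50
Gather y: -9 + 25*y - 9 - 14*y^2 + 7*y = -14*y^2 + 32*y - 18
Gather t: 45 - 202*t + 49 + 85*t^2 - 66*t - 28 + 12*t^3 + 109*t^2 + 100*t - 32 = 12*t^3 + 194*t^2 - 168*t + 34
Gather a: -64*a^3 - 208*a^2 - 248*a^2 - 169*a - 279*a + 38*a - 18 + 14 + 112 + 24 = -64*a^3 - 456*a^2 - 410*a + 132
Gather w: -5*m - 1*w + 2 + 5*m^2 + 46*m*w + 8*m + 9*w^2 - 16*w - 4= 5*m^2 + 3*m + 9*w^2 + w*(46*m - 17) - 2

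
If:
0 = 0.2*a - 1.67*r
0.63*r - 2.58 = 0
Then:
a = 34.20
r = 4.10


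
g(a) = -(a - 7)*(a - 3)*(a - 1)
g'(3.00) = 8.00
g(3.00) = 0.00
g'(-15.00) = -1036.00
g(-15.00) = 6336.00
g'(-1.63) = -74.83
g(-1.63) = 105.09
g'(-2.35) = -99.27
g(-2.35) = 167.58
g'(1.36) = -6.63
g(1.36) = -3.33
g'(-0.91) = -53.50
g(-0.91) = 59.07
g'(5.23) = 2.00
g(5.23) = 16.70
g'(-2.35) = -99.27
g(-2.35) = 167.58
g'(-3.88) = -161.52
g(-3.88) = 365.29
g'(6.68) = -17.91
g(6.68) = 6.69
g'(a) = -(a - 7)*(a - 3) - (a - 7)*(a - 1) - (a - 3)*(a - 1)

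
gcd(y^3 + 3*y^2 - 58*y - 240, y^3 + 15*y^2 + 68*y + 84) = y + 6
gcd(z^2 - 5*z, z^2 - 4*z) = z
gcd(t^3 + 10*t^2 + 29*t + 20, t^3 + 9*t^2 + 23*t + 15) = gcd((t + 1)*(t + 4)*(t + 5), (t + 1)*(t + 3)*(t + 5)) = t^2 + 6*t + 5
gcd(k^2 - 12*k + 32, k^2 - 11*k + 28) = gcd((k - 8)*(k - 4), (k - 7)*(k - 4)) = k - 4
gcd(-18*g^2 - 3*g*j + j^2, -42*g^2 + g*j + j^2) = 6*g - j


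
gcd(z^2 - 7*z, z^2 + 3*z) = z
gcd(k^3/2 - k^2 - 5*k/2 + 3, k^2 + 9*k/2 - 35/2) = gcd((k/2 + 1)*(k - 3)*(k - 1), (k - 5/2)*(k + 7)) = 1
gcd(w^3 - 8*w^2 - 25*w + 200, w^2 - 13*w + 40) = w^2 - 13*w + 40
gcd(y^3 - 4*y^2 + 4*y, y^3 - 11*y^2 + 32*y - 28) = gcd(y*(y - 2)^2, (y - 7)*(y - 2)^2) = y^2 - 4*y + 4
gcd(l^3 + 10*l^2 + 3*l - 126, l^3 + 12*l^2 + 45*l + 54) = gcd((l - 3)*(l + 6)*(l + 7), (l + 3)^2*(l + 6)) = l + 6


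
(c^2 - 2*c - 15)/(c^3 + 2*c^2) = (c^2 - 2*c - 15)/(c^2*(c + 2))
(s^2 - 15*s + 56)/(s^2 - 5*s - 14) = (s - 8)/(s + 2)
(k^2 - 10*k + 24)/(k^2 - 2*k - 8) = (k - 6)/(k + 2)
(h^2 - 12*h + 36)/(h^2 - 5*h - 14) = (-h^2 + 12*h - 36)/(-h^2 + 5*h + 14)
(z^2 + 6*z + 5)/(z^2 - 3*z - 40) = (z + 1)/(z - 8)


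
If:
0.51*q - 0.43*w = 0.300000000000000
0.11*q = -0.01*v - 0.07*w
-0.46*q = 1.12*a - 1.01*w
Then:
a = 0.555497198879552*w - 0.241596638655462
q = 0.843137254901961*w + 0.588235294117647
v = -16.2745098039216*w - 6.47058823529412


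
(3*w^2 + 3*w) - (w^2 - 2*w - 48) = 2*w^2 + 5*w + 48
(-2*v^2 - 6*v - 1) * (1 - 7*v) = 14*v^3 + 40*v^2 + v - 1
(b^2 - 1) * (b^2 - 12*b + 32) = b^4 - 12*b^3 + 31*b^2 + 12*b - 32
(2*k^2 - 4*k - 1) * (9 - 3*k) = -6*k^3 + 30*k^2 - 33*k - 9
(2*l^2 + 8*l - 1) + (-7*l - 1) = 2*l^2 + l - 2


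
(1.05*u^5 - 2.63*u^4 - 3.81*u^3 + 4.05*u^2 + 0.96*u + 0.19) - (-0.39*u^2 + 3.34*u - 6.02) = 1.05*u^5 - 2.63*u^4 - 3.81*u^3 + 4.44*u^2 - 2.38*u + 6.21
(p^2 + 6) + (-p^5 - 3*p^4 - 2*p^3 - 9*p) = -p^5 - 3*p^4 - 2*p^3 + p^2 - 9*p + 6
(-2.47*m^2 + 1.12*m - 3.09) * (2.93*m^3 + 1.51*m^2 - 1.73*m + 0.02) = -7.2371*m^5 - 0.4481*m^4 - 3.0894*m^3 - 6.6529*m^2 + 5.3681*m - 0.0618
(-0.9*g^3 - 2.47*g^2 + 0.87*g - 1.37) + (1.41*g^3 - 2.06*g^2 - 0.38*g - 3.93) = 0.51*g^3 - 4.53*g^2 + 0.49*g - 5.3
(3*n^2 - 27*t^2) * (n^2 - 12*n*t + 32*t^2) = 3*n^4 - 36*n^3*t + 69*n^2*t^2 + 324*n*t^3 - 864*t^4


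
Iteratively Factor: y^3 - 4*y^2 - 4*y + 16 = (y - 4)*(y^2 - 4) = (y - 4)*(y - 2)*(y + 2)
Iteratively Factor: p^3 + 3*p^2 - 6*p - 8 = (p + 1)*(p^2 + 2*p - 8) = (p + 1)*(p + 4)*(p - 2)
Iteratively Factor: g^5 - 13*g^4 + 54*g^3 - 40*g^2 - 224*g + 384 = (g - 3)*(g^4 - 10*g^3 + 24*g^2 + 32*g - 128) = (g - 4)*(g - 3)*(g^3 - 6*g^2 + 32) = (g - 4)^2*(g - 3)*(g^2 - 2*g - 8) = (g - 4)^3*(g - 3)*(g + 2)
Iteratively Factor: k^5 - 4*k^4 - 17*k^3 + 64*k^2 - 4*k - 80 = (k + 4)*(k^4 - 8*k^3 + 15*k^2 + 4*k - 20) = (k - 2)*(k + 4)*(k^3 - 6*k^2 + 3*k + 10) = (k - 2)*(k + 1)*(k + 4)*(k^2 - 7*k + 10) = (k - 5)*(k - 2)*(k + 1)*(k + 4)*(k - 2)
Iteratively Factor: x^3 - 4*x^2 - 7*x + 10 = (x - 1)*(x^2 - 3*x - 10) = (x - 5)*(x - 1)*(x + 2)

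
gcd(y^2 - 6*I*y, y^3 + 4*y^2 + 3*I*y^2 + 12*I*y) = y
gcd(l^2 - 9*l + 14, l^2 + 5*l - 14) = l - 2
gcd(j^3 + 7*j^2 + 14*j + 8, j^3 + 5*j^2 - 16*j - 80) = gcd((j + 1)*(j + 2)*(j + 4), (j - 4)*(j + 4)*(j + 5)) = j + 4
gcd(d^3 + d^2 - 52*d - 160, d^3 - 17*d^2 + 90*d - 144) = d - 8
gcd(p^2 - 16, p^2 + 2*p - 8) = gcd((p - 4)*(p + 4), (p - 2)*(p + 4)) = p + 4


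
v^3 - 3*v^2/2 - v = v*(v - 2)*(v + 1/2)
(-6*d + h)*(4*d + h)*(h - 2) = -24*d^2*h + 48*d^2 - 2*d*h^2 + 4*d*h + h^3 - 2*h^2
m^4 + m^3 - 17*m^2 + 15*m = m*(m - 3)*(m - 1)*(m + 5)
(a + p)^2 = a^2 + 2*a*p + p^2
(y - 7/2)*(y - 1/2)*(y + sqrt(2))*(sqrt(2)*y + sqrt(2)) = sqrt(2)*y^4 - 3*sqrt(2)*y^3 + 2*y^3 - 6*y^2 - 9*sqrt(2)*y^2/4 - 9*y/2 + 7*sqrt(2)*y/4 + 7/2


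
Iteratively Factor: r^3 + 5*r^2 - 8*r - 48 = (r - 3)*(r^2 + 8*r + 16) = (r - 3)*(r + 4)*(r + 4)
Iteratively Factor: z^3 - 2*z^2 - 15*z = (z - 5)*(z^2 + 3*z) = (z - 5)*(z + 3)*(z)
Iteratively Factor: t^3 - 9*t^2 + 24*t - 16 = (t - 1)*(t^2 - 8*t + 16) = (t - 4)*(t - 1)*(t - 4)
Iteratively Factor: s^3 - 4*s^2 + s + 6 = (s - 3)*(s^2 - s - 2) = (s - 3)*(s + 1)*(s - 2)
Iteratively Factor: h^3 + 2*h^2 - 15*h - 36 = (h + 3)*(h^2 - h - 12) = (h + 3)^2*(h - 4)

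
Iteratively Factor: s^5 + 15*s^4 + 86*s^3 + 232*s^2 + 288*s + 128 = (s + 4)*(s^4 + 11*s^3 + 42*s^2 + 64*s + 32) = (s + 2)*(s + 4)*(s^3 + 9*s^2 + 24*s + 16) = (s + 2)*(s + 4)^2*(s^2 + 5*s + 4) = (s + 2)*(s + 4)^3*(s + 1)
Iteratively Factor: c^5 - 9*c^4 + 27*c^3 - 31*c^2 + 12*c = (c - 4)*(c^4 - 5*c^3 + 7*c^2 - 3*c) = c*(c - 4)*(c^3 - 5*c^2 + 7*c - 3) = c*(c - 4)*(c - 3)*(c^2 - 2*c + 1) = c*(c - 4)*(c - 3)*(c - 1)*(c - 1)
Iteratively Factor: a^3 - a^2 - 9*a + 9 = (a - 1)*(a^2 - 9) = (a - 1)*(a + 3)*(a - 3)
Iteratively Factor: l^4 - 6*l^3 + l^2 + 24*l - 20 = (l + 2)*(l^3 - 8*l^2 + 17*l - 10) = (l - 5)*(l + 2)*(l^2 - 3*l + 2) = (l - 5)*(l - 1)*(l + 2)*(l - 2)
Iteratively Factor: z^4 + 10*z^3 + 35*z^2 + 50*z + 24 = (z + 3)*(z^3 + 7*z^2 + 14*z + 8) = (z + 2)*(z + 3)*(z^2 + 5*z + 4) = (z + 2)*(z + 3)*(z + 4)*(z + 1)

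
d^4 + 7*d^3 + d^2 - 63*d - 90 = (d - 3)*(d + 2)*(d + 3)*(d + 5)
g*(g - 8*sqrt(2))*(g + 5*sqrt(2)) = g^3 - 3*sqrt(2)*g^2 - 80*g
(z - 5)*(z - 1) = z^2 - 6*z + 5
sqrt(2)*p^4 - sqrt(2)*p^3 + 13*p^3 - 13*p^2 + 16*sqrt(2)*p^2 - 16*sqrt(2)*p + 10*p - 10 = (p - 1)*(p + sqrt(2))*(p + 5*sqrt(2))*(sqrt(2)*p + 1)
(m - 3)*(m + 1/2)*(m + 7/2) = m^3 + m^2 - 41*m/4 - 21/4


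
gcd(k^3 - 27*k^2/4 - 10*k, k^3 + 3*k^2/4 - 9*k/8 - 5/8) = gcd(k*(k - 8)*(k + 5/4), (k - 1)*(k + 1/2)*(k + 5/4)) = k + 5/4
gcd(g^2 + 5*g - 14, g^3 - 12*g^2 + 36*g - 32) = g - 2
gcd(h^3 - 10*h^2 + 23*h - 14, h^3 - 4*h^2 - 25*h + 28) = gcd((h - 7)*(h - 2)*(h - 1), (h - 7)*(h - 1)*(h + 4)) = h^2 - 8*h + 7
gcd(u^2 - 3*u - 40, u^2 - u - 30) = u + 5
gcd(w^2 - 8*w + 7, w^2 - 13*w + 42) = w - 7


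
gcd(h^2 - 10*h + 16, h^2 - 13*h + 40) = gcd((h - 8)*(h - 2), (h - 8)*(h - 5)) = h - 8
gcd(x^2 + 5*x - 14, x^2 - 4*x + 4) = x - 2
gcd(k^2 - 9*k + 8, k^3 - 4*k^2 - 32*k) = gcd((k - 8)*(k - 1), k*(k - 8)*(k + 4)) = k - 8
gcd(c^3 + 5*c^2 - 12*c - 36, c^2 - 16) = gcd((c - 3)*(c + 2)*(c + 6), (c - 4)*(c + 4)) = 1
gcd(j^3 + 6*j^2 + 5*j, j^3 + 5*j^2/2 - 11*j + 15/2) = j + 5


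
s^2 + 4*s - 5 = (s - 1)*(s + 5)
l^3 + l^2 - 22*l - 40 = (l - 5)*(l + 2)*(l + 4)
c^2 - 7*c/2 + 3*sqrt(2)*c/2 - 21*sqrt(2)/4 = (c - 7/2)*(c + 3*sqrt(2)/2)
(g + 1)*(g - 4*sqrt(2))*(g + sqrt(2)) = g^3 - 3*sqrt(2)*g^2 + g^2 - 8*g - 3*sqrt(2)*g - 8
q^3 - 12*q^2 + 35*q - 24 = (q - 8)*(q - 3)*(q - 1)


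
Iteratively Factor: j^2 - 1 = (j + 1)*(j - 1)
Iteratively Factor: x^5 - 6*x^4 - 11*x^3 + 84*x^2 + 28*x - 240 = (x + 3)*(x^4 - 9*x^3 + 16*x^2 + 36*x - 80) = (x - 2)*(x + 3)*(x^3 - 7*x^2 + 2*x + 40) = (x - 2)*(x + 2)*(x + 3)*(x^2 - 9*x + 20) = (x - 4)*(x - 2)*(x + 2)*(x + 3)*(x - 5)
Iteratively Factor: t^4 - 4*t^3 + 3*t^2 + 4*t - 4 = (t + 1)*(t^3 - 5*t^2 + 8*t - 4) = (t - 2)*(t + 1)*(t^2 - 3*t + 2) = (t - 2)*(t - 1)*(t + 1)*(t - 2)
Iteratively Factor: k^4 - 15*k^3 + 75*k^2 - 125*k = (k - 5)*(k^3 - 10*k^2 + 25*k) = (k - 5)^2*(k^2 - 5*k) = (k - 5)^3*(k)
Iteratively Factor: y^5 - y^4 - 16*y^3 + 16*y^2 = (y + 4)*(y^4 - 5*y^3 + 4*y^2) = (y - 1)*(y + 4)*(y^3 - 4*y^2) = y*(y - 1)*(y + 4)*(y^2 - 4*y) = y*(y - 4)*(y - 1)*(y + 4)*(y)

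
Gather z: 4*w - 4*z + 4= 4*w - 4*z + 4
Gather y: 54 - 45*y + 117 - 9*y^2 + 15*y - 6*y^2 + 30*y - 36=135 - 15*y^2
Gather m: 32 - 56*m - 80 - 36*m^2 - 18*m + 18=-36*m^2 - 74*m - 30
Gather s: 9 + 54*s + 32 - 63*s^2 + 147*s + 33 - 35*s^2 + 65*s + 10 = -98*s^2 + 266*s + 84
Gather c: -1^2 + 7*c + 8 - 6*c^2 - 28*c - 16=-6*c^2 - 21*c - 9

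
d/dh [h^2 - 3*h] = 2*h - 3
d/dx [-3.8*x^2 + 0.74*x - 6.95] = 0.74 - 7.6*x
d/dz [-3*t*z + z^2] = -3*t + 2*z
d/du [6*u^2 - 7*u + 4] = 12*u - 7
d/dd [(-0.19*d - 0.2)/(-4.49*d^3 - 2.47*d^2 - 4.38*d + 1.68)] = (0.8531*d^3 + 0.4693*d^2 + 0.8322*d - (0.19*d + 0.2)*(13.47*d^2 + 4.94*d + 4.38) - 0.3192)/(4.49*d^3 + 2.47*d^2 + 4.38*d - 1.68)^2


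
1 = 1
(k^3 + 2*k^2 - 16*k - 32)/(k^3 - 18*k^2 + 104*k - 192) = (k^2 + 6*k + 8)/(k^2 - 14*k + 48)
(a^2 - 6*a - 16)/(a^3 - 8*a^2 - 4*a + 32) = 1/(a - 2)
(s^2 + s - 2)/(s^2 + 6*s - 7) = (s + 2)/(s + 7)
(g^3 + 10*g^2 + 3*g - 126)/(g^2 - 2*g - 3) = (g^2 + 13*g + 42)/(g + 1)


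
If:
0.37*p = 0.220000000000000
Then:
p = 0.59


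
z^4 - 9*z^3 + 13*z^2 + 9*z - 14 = (z - 7)*(z - 2)*(z - 1)*(z + 1)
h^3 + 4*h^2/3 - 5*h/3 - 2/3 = (h - 1)*(h + 1/3)*(h + 2)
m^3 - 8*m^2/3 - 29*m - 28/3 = (m - 7)*(m + 1/3)*(m + 4)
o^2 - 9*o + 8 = (o - 8)*(o - 1)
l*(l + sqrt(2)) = l^2 + sqrt(2)*l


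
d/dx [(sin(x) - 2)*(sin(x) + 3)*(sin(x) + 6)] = (3*sin(x) + 14)*sin(x)*cos(x)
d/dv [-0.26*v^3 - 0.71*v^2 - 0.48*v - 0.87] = -0.78*v^2 - 1.42*v - 0.48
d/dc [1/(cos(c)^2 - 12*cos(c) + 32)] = 2*(cos(c) - 6)*sin(c)/(cos(c)^2 - 12*cos(c) + 32)^2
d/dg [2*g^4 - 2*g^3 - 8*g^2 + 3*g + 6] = 8*g^3 - 6*g^2 - 16*g + 3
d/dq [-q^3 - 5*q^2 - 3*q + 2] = -3*q^2 - 10*q - 3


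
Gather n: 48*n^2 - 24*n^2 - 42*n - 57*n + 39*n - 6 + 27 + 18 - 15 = 24*n^2 - 60*n + 24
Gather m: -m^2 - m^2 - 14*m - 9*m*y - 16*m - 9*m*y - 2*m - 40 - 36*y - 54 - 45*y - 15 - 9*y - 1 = -2*m^2 + m*(-18*y - 32) - 90*y - 110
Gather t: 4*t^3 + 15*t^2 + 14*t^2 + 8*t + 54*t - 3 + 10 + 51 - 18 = 4*t^3 + 29*t^2 + 62*t + 40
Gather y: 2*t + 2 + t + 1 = 3*t + 3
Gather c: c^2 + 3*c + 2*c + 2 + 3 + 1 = c^2 + 5*c + 6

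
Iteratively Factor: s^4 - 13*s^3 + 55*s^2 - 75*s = (s)*(s^3 - 13*s^2 + 55*s - 75) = s*(s - 3)*(s^2 - 10*s + 25) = s*(s - 5)*(s - 3)*(s - 5)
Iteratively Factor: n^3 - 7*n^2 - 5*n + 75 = (n + 3)*(n^2 - 10*n + 25) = (n - 5)*(n + 3)*(n - 5)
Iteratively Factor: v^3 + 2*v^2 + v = (v + 1)*(v^2 + v) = v*(v + 1)*(v + 1)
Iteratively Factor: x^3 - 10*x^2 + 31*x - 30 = (x - 2)*(x^2 - 8*x + 15) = (x - 3)*(x - 2)*(x - 5)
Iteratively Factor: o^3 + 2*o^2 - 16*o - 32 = (o + 2)*(o^2 - 16) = (o + 2)*(o + 4)*(o - 4)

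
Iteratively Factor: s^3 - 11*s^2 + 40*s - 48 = (s - 4)*(s^2 - 7*s + 12) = (s - 4)^2*(s - 3)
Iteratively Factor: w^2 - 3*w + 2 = (w - 1)*(w - 2)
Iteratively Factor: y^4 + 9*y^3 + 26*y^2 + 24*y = (y + 3)*(y^3 + 6*y^2 + 8*y) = (y + 2)*(y + 3)*(y^2 + 4*y) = y*(y + 2)*(y + 3)*(y + 4)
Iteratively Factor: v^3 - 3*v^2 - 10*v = (v)*(v^2 - 3*v - 10) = v*(v + 2)*(v - 5)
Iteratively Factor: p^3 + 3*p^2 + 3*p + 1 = (p + 1)*(p^2 + 2*p + 1) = (p + 1)^2*(p + 1)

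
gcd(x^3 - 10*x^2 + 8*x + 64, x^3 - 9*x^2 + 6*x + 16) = x - 8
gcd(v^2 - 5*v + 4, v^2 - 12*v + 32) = v - 4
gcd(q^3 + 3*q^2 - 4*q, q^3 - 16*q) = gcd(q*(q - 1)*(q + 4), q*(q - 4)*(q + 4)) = q^2 + 4*q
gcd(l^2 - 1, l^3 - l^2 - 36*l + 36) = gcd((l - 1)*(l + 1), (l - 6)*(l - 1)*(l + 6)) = l - 1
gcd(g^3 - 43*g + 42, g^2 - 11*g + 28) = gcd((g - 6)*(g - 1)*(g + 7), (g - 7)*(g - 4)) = 1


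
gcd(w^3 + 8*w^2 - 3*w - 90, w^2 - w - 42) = w + 6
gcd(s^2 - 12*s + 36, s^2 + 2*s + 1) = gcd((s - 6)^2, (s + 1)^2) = 1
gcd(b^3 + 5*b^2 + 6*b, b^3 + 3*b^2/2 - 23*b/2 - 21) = b^2 + 5*b + 6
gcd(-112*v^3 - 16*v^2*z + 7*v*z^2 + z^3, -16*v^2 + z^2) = -16*v^2 + z^2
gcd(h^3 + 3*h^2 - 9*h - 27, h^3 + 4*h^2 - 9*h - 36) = h^2 - 9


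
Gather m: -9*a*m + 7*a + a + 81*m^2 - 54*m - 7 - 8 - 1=8*a + 81*m^2 + m*(-9*a - 54) - 16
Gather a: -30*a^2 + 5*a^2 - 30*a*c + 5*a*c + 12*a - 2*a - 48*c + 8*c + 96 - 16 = -25*a^2 + a*(10 - 25*c) - 40*c + 80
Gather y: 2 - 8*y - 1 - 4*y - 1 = -12*y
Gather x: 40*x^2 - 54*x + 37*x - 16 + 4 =40*x^2 - 17*x - 12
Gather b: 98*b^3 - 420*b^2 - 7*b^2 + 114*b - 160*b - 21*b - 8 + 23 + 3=98*b^3 - 427*b^2 - 67*b + 18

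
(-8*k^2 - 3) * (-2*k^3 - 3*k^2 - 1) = 16*k^5 + 24*k^4 + 6*k^3 + 17*k^2 + 3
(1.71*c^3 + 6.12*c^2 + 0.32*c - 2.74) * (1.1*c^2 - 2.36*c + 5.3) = 1.881*c^5 + 2.6964*c^4 - 5.0282*c^3 + 28.6668*c^2 + 8.1624*c - 14.522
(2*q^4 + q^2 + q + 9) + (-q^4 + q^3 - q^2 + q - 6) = q^4 + q^3 + 2*q + 3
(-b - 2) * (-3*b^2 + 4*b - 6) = 3*b^3 + 2*b^2 - 2*b + 12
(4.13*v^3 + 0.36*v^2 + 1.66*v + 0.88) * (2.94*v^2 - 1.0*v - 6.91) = 12.1422*v^5 - 3.0716*v^4 - 24.0179*v^3 - 1.5604*v^2 - 12.3506*v - 6.0808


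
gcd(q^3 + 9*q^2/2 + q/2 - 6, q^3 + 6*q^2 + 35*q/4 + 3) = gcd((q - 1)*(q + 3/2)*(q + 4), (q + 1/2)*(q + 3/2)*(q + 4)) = q^2 + 11*q/2 + 6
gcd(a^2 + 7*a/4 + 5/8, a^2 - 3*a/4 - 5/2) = a + 5/4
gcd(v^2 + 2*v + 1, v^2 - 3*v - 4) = v + 1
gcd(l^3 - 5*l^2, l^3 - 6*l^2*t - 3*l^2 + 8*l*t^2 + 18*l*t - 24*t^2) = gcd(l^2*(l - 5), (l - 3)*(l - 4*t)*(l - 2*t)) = 1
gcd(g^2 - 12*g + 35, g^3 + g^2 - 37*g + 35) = g - 5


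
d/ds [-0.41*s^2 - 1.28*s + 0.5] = -0.82*s - 1.28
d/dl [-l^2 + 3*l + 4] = 3 - 2*l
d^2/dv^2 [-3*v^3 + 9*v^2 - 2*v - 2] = 18 - 18*v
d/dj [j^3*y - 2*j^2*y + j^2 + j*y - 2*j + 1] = 3*j^2*y - 4*j*y + 2*j + y - 2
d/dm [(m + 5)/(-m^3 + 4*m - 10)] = (-m^3 + 4*m + (m + 5)*(3*m^2 - 4) - 10)/(m^3 - 4*m + 10)^2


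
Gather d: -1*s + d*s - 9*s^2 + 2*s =d*s - 9*s^2 + s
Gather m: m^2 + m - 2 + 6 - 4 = m^2 + m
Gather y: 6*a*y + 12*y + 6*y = y*(6*a + 18)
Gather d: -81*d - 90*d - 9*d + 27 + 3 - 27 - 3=-180*d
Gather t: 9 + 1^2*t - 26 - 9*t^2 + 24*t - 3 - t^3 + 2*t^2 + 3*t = -t^3 - 7*t^2 + 28*t - 20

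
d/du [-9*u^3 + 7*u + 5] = 7 - 27*u^2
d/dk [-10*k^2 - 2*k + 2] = -20*k - 2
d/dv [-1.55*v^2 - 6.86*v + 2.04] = -3.1*v - 6.86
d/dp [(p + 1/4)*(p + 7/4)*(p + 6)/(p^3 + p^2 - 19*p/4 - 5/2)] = (-112*p^4 - 550*p^3 - 1053*p^2 - 724*p - 298)/(16*p^6 + 32*p^5 - 136*p^4 - 232*p^3 + 281*p^2 + 380*p + 100)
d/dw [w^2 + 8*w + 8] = 2*w + 8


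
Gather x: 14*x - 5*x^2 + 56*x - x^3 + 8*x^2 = -x^3 + 3*x^2 + 70*x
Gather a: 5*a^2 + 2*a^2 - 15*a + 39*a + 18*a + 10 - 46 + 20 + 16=7*a^2 + 42*a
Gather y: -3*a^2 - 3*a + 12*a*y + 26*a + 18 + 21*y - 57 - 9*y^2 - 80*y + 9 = -3*a^2 + 23*a - 9*y^2 + y*(12*a - 59) - 30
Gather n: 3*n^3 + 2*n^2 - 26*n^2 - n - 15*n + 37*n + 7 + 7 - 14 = 3*n^3 - 24*n^2 + 21*n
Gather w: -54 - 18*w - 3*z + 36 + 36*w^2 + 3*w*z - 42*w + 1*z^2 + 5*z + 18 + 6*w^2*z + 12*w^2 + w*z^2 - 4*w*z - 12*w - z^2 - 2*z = w^2*(6*z + 48) + w*(z^2 - z - 72)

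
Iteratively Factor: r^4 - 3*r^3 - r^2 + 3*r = (r + 1)*(r^3 - 4*r^2 + 3*r) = (r - 1)*(r + 1)*(r^2 - 3*r) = r*(r - 1)*(r + 1)*(r - 3)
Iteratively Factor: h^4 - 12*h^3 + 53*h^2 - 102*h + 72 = (h - 4)*(h^3 - 8*h^2 + 21*h - 18) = (h - 4)*(h - 2)*(h^2 - 6*h + 9) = (h - 4)*(h - 3)*(h - 2)*(h - 3)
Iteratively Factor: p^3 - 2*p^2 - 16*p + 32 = (p - 2)*(p^2 - 16) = (p - 2)*(p + 4)*(p - 4)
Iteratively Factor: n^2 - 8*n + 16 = (n - 4)*(n - 4)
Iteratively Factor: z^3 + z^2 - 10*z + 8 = (z + 4)*(z^2 - 3*z + 2) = (z - 2)*(z + 4)*(z - 1)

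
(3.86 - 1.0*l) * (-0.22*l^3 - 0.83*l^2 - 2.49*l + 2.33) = 0.22*l^4 - 0.0192*l^3 - 0.7138*l^2 - 11.9414*l + 8.9938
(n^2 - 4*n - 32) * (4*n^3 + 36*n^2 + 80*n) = 4*n^5 + 20*n^4 - 192*n^3 - 1472*n^2 - 2560*n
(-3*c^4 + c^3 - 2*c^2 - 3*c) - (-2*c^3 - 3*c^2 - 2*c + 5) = -3*c^4 + 3*c^3 + c^2 - c - 5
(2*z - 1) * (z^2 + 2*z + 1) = 2*z^3 + 3*z^2 - 1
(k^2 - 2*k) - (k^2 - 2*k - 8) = 8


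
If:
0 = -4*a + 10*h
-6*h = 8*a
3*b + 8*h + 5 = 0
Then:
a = 0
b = -5/3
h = 0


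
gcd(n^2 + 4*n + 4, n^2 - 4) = n + 2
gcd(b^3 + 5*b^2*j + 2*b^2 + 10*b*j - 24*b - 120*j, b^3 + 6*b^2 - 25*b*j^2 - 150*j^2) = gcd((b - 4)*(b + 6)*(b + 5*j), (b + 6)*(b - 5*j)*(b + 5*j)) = b^2 + 5*b*j + 6*b + 30*j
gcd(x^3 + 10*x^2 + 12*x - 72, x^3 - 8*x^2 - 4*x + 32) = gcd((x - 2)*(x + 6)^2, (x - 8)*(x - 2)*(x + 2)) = x - 2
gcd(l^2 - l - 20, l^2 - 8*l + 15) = l - 5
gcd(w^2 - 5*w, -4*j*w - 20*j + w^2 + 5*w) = 1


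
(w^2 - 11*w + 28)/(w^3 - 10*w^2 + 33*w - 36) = (w - 7)/(w^2 - 6*w + 9)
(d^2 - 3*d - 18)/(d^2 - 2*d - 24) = (d + 3)/(d + 4)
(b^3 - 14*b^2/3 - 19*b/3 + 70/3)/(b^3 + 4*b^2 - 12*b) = (3*b^2 - 8*b - 35)/(3*b*(b + 6))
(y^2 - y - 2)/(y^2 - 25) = (y^2 - y - 2)/(y^2 - 25)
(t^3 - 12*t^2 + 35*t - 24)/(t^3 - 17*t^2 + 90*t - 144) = (t - 1)/(t - 6)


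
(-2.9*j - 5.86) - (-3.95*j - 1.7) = 1.05*j - 4.16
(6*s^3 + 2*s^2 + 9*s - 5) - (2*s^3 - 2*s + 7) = 4*s^3 + 2*s^2 + 11*s - 12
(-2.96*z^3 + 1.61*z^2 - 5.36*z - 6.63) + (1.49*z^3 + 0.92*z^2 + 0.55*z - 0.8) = -1.47*z^3 + 2.53*z^2 - 4.81*z - 7.43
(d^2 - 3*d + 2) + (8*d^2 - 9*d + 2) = 9*d^2 - 12*d + 4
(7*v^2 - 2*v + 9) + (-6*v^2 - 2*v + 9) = v^2 - 4*v + 18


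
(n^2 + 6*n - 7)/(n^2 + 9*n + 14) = (n - 1)/(n + 2)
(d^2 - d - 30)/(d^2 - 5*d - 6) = (d + 5)/(d + 1)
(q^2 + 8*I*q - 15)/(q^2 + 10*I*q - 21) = (q + 5*I)/(q + 7*I)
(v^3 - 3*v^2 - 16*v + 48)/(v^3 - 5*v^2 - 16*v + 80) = (v - 3)/(v - 5)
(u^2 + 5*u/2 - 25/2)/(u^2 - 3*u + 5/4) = 2*(u + 5)/(2*u - 1)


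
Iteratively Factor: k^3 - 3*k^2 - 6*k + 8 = (k - 4)*(k^2 + k - 2) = (k - 4)*(k - 1)*(k + 2)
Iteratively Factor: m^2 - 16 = (m + 4)*(m - 4)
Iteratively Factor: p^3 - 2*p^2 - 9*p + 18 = (p - 3)*(p^2 + p - 6) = (p - 3)*(p + 3)*(p - 2)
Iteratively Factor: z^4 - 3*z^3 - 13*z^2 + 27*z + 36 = (z + 1)*(z^3 - 4*z^2 - 9*z + 36) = (z + 1)*(z + 3)*(z^2 - 7*z + 12) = (z - 4)*(z + 1)*(z + 3)*(z - 3)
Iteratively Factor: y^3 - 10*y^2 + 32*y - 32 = (y - 4)*(y^2 - 6*y + 8) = (y - 4)*(y - 2)*(y - 4)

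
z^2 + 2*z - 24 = (z - 4)*(z + 6)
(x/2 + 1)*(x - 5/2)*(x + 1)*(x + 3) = x^4/2 + 7*x^3/4 - 2*x^2 - 43*x/4 - 15/2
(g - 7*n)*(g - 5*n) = g^2 - 12*g*n + 35*n^2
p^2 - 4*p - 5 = (p - 5)*(p + 1)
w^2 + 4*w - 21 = (w - 3)*(w + 7)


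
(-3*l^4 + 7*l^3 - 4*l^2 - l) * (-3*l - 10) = 9*l^5 + 9*l^4 - 58*l^3 + 43*l^2 + 10*l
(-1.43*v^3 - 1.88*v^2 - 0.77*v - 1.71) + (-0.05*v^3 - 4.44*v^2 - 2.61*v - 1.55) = -1.48*v^3 - 6.32*v^2 - 3.38*v - 3.26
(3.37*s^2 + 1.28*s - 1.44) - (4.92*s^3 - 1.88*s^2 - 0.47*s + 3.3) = -4.92*s^3 + 5.25*s^2 + 1.75*s - 4.74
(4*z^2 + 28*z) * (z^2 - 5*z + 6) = 4*z^4 + 8*z^3 - 116*z^2 + 168*z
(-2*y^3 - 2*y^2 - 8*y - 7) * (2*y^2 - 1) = -4*y^5 - 4*y^4 - 14*y^3 - 12*y^2 + 8*y + 7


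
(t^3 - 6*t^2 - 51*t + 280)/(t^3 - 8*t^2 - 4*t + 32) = (t^2 + 2*t - 35)/(t^2 - 4)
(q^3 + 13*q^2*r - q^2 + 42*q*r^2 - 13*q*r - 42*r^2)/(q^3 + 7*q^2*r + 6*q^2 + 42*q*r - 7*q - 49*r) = (q + 6*r)/(q + 7)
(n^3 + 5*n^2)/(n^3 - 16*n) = n*(n + 5)/(n^2 - 16)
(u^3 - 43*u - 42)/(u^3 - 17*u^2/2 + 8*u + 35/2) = 2*(u + 6)/(2*u - 5)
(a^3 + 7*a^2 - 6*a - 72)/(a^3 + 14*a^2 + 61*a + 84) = (a^2 + 3*a - 18)/(a^2 + 10*a + 21)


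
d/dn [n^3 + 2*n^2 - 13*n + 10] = 3*n^2 + 4*n - 13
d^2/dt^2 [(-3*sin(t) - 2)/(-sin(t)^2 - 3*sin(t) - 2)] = (-3*sin(t)^5 + sin(t)^4 + 24*sin(t)^3 + 28*sin(t)^2 - 8)/((sin(t) + 1)^3*(sin(t) + 2)^3)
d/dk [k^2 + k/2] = 2*k + 1/2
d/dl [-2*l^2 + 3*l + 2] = 3 - 4*l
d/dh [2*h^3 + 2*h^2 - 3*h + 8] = 6*h^2 + 4*h - 3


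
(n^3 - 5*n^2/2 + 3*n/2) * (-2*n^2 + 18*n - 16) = -2*n^5 + 23*n^4 - 64*n^3 + 67*n^2 - 24*n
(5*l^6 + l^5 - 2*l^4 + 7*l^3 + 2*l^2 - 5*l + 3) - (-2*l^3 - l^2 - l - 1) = 5*l^6 + l^5 - 2*l^4 + 9*l^3 + 3*l^2 - 4*l + 4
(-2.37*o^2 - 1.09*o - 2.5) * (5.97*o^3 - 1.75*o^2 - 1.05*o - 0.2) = -14.1489*o^5 - 2.3598*o^4 - 10.529*o^3 + 5.9935*o^2 + 2.843*o + 0.5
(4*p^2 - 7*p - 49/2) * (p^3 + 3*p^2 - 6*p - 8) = 4*p^5 + 5*p^4 - 139*p^3/2 - 127*p^2/2 + 203*p + 196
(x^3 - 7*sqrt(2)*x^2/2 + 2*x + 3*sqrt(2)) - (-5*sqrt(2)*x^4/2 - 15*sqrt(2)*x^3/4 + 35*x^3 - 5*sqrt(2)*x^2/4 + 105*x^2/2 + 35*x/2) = 5*sqrt(2)*x^4/2 - 34*x^3 + 15*sqrt(2)*x^3/4 - 105*x^2/2 - 9*sqrt(2)*x^2/4 - 31*x/2 + 3*sqrt(2)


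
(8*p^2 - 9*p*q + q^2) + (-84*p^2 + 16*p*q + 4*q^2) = -76*p^2 + 7*p*q + 5*q^2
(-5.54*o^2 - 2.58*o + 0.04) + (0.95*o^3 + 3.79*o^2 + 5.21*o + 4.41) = 0.95*o^3 - 1.75*o^2 + 2.63*o + 4.45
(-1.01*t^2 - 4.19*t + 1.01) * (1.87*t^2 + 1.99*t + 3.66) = -1.8887*t^4 - 9.8452*t^3 - 10.146*t^2 - 13.3255*t + 3.6966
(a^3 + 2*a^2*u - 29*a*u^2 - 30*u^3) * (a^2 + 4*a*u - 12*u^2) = a^5 + 6*a^4*u - 33*a^3*u^2 - 170*a^2*u^3 + 228*a*u^4 + 360*u^5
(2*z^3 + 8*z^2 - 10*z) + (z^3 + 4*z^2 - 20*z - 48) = 3*z^3 + 12*z^2 - 30*z - 48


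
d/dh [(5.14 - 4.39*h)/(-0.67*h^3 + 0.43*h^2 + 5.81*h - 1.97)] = (-5.8826*h^3 + 12.2191*h^2 - 4.4204*h - 21.2151)/(0.4489*h^6 - 0.5762*h^5 - 7.6005*h^4 + 7.6364*h^3 + 32.0619*h^2 - 22.8914*h + 3.8809)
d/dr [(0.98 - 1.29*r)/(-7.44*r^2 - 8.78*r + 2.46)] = (-9.5976*r^2 + 14.5824*r + 5.431)/(55.3536*r^4 + 130.6464*r^3 + 40.4836*r^2 - 43.1976*r + 6.0516)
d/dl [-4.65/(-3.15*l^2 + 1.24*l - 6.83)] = (5.766 - 29.295*l)/(3.15*l^2 - 1.24*l + 6.83)^2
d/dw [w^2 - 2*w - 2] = 2*w - 2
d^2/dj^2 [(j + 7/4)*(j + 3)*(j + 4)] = 6*j + 35/2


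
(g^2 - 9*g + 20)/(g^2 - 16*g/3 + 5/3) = 3*(g - 4)/(3*g - 1)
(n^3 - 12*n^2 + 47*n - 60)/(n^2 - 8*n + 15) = n - 4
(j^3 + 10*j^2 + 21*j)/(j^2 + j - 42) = j*(j + 3)/(j - 6)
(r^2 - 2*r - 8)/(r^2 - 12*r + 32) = (r + 2)/(r - 8)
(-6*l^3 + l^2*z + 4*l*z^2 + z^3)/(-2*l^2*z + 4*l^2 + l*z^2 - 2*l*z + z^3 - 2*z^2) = (3*l + z)/(z - 2)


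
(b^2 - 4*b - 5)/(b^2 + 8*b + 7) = (b - 5)/(b + 7)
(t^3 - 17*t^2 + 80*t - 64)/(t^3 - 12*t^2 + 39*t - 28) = (t^2 - 16*t + 64)/(t^2 - 11*t + 28)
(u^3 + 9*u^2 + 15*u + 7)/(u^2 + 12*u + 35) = (u^2 + 2*u + 1)/(u + 5)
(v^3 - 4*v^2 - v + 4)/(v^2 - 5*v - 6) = (v^2 - 5*v + 4)/(v - 6)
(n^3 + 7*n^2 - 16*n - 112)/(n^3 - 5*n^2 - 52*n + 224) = (n + 4)/(n - 8)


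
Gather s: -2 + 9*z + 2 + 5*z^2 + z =5*z^2 + 10*z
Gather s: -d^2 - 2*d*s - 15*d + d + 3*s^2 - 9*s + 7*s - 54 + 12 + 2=-d^2 - 14*d + 3*s^2 + s*(-2*d - 2) - 40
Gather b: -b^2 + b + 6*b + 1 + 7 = -b^2 + 7*b + 8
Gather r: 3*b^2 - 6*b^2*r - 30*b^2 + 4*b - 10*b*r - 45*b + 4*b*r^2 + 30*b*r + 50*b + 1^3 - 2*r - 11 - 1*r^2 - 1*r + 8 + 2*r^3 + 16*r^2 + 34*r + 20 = -27*b^2 + 9*b + 2*r^3 + r^2*(4*b + 15) + r*(-6*b^2 + 20*b + 31) + 18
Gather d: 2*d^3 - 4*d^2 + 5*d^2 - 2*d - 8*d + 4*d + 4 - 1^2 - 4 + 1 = 2*d^3 + d^2 - 6*d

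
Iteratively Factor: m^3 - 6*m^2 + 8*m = (m - 2)*(m^2 - 4*m) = (m - 4)*(m - 2)*(m)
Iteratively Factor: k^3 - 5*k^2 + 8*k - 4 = (k - 2)*(k^2 - 3*k + 2) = (k - 2)*(k - 1)*(k - 2)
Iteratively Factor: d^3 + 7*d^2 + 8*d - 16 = (d + 4)*(d^2 + 3*d - 4) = (d - 1)*(d + 4)*(d + 4)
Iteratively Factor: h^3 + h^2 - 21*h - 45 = (h + 3)*(h^2 - 2*h - 15) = (h + 3)^2*(h - 5)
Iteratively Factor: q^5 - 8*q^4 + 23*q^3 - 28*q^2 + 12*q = (q - 1)*(q^4 - 7*q^3 + 16*q^2 - 12*q) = (q - 3)*(q - 1)*(q^3 - 4*q^2 + 4*q) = (q - 3)*(q - 2)*(q - 1)*(q^2 - 2*q) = (q - 3)*(q - 2)^2*(q - 1)*(q)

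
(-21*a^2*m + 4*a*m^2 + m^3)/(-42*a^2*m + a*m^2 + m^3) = (3*a - m)/(6*a - m)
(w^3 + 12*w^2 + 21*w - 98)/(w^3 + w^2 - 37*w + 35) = (w^2 + 5*w - 14)/(w^2 - 6*w + 5)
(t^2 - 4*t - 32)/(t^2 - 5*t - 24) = (t + 4)/(t + 3)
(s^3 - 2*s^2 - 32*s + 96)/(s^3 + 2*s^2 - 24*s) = (s - 4)/s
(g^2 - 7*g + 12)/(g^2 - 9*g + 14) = (g^2 - 7*g + 12)/(g^2 - 9*g + 14)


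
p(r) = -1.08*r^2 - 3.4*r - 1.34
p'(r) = -2.16*r - 3.4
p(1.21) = -7.04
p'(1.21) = -6.01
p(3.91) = -31.15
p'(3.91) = -11.85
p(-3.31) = -1.92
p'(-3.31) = 3.75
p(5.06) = -46.20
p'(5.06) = -14.33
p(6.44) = -68.03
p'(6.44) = -17.31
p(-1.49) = 1.33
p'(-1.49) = -0.18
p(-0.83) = 0.74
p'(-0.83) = -1.61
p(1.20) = -6.98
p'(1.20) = -5.99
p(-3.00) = -0.86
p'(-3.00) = 3.08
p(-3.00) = -0.86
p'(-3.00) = 3.08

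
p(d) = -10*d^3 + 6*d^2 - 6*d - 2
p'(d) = -30*d^2 + 12*d - 6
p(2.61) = -154.58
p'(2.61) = -179.04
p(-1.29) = 37.19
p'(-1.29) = -71.40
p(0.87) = -9.26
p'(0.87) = -18.27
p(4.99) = -1125.05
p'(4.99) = -693.12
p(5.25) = -1315.16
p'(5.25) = -769.88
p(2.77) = -185.12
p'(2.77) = -202.95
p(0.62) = -5.80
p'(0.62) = -10.09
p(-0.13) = -1.10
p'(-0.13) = -8.07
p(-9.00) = 7828.00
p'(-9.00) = -2544.00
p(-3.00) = 340.00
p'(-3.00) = -312.00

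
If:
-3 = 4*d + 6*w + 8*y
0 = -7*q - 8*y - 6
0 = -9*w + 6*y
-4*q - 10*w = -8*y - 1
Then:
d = 3/2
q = 0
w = -1/2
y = -3/4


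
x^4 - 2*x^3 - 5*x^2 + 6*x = x*(x - 3)*(x - 1)*(x + 2)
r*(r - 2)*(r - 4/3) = r^3 - 10*r^2/3 + 8*r/3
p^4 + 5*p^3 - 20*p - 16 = (p - 2)*(p + 1)*(p + 2)*(p + 4)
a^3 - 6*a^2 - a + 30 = (a - 5)*(a - 3)*(a + 2)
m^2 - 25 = (m - 5)*(m + 5)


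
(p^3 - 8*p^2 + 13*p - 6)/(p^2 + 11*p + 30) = (p^3 - 8*p^2 + 13*p - 6)/(p^2 + 11*p + 30)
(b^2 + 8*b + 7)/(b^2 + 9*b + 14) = (b + 1)/(b + 2)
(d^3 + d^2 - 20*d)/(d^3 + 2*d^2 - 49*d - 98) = d*(d^2 + d - 20)/(d^3 + 2*d^2 - 49*d - 98)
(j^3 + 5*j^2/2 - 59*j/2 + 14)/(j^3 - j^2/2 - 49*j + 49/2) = (j - 4)/(j - 7)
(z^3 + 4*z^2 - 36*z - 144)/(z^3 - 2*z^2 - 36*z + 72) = (z + 4)/(z - 2)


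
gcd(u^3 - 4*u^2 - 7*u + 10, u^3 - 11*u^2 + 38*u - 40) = u - 5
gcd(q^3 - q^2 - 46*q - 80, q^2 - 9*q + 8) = q - 8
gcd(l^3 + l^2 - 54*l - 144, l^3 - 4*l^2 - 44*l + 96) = l^2 - 2*l - 48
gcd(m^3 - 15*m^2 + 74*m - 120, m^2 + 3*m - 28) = m - 4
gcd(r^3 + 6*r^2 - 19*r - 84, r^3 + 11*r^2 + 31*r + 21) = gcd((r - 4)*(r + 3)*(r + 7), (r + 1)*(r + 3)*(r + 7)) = r^2 + 10*r + 21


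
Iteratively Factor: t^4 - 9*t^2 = (t)*(t^3 - 9*t) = t*(t - 3)*(t^2 + 3*t) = t*(t - 3)*(t + 3)*(t)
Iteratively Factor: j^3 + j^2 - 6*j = (j - 2)*(j^2 + 3*j) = (j - 2)*(j + 3)*(j)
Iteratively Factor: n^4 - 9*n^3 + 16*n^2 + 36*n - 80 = (n - 4)*(n^3 - 5*n^2 - 4*n + 20) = (n - 4)*(n + 2)*(n^2 - 7*n + 10) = (n - 5)*(n - 4)*(n + 2)*(n - 2)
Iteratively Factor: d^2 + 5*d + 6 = (d + 2)*(d + 3)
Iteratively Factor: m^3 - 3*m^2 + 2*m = (m)*(m^2 - 3*m + 2) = m*(m - 2)*(m - 1)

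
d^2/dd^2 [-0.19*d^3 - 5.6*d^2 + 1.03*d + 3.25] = -1.14*d - 11.2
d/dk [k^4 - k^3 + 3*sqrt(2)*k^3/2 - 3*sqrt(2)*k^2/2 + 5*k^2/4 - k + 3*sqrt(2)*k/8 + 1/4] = 4*k^3 - 3*k^2 + 9*sqrt(2)*k^2/2 - 3*sqrt(2)*k + 5*k/2 - 1 + 3*sqrt(2)/8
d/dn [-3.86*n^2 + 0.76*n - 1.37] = 0.76 - 7.72*n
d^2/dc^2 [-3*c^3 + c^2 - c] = 2 - 18*c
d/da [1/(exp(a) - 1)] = -1/(4*sinh(a/2)^2)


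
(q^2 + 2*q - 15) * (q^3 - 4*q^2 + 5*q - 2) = q^5 - 2*q^4 - 18*q^3 + 68*q^2 - 79*q + 30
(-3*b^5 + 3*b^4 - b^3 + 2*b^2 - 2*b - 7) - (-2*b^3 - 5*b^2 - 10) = -3*b^5 + 3*b^4 + b^3 + 7*b^2 - 2*b + 3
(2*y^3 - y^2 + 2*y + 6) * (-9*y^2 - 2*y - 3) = -18*y^5 + 5*y^4 - 22*y^3 - 55*y^2 - 18*y - 18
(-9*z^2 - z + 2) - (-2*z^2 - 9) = -7*z^2 - z + 11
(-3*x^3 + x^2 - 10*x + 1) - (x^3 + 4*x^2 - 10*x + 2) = -4*x^3 - 3*x^2 - 1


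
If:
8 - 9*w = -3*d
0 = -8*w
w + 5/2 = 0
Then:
No Solution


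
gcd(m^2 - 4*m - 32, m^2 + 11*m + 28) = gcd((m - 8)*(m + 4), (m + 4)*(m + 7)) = m + 4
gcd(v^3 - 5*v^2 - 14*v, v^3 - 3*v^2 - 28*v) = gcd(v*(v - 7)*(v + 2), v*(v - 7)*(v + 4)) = v^2 - 7*v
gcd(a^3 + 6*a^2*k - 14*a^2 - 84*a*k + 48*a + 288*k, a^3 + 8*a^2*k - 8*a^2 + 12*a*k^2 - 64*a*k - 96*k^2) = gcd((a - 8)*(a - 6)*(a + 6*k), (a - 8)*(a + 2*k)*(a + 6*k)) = a^2 + 6*a*k - 8*a - 48*k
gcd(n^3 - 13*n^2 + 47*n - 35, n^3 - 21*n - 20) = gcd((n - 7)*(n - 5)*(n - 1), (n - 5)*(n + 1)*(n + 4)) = n - 5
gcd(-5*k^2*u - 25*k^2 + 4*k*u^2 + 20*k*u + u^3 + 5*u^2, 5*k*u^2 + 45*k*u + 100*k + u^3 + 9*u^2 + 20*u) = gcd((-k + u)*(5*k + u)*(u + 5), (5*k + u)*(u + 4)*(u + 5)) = 5*k*u + 25*k + u^2 + 5*u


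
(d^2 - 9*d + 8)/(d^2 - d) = (d - 8)/d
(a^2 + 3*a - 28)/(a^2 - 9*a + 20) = (a + 7)/(a - 5)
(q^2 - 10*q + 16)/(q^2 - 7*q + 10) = (q - 8)/(q - 5)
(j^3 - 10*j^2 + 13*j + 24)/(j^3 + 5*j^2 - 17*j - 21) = (j - 8)/(j + 7)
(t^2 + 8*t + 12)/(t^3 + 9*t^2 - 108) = (t + 2)/(t^2 + 3*t - 18)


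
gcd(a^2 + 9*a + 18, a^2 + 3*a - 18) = a + 6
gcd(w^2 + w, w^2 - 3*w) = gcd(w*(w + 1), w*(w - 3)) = w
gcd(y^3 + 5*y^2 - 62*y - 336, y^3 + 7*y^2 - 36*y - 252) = y^2 + 13*y + 42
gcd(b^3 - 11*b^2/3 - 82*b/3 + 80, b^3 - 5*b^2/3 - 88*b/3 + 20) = b^2 - b - 30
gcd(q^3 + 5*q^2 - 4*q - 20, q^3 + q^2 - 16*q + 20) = q^2 + 3*q - 10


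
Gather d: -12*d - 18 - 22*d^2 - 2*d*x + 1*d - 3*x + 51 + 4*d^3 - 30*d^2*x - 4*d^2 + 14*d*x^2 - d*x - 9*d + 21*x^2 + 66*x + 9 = 4*d^3 + d^2*(-30*x - 26) + d*(14*x^2 - 3*x - 20) + 21*x^2 + 63*x + 42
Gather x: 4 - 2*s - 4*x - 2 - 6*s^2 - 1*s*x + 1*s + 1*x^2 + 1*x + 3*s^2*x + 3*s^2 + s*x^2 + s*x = -3*s^2 - s + x^2*(s + 1) + x*(3*s^2 - 3) + 2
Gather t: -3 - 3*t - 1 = -3*t - 4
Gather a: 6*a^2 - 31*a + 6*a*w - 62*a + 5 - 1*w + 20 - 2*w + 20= 6*a^2 + a*(6*w - 93) - 3*w + 45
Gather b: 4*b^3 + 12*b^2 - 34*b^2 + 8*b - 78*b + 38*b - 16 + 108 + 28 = 4*b^3 - 22*b^2 - 32*b + 120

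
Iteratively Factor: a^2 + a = (a + 1)*(a)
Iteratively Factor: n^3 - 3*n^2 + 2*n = (n)*(n^2 - 3*n + 2) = n*(n - 1)*(n - 2)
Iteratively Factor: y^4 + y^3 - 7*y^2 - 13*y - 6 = (y + 1)*(y^3 - 7*y - 6) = (y + 1)*(y + 2)*(y^2 - 2*y - 3) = (y + 1)^2*(y + 2)*(y - 3)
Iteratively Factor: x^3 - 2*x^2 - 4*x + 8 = (x - 2)*(x^2 - 4) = (x - 2)*(x + 2)*(x - 2)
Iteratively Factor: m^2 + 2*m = (m + 2)*(m)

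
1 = 1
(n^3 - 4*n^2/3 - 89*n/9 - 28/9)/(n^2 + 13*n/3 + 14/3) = (3*n^2 - 11*n - 4)/(3*(n + 2))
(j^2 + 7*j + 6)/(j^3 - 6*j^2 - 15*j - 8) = (j + 6)/(j^2 - 7*j - 8)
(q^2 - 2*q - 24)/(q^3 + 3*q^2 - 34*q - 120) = 1/(q + 5)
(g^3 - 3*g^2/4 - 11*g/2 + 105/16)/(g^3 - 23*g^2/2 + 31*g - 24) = (8*g^2 + 6*g - 35)/(8*(g^2 - 10*g + 16))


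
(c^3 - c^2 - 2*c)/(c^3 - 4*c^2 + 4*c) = (c + 1)/(c - 2)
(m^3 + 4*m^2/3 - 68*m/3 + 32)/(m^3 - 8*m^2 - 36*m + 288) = (3*m^2 - 14*m + 16)/(3*(m^2 - 14*m + 48))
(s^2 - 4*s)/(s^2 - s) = (s - 4)/(s - 1)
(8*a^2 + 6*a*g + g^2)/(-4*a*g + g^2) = (-8*a^2 - 6*a*g - g^2)/(g*(4*a - g))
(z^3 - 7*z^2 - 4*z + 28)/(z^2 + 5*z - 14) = (z^2 - 5*z - 14)/(z + 7)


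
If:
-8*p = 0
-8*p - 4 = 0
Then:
No Solution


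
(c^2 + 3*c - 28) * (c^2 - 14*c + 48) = c^4 - 11*c^3 - 22*c^2 + 536*c - 1344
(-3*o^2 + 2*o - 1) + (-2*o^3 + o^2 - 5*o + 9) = -2*o^3 - 2*o^2 - 3*o + 8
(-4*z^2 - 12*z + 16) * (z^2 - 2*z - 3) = -4*z^4 - 4*z^3 + 52*z^2 + 4*z - 48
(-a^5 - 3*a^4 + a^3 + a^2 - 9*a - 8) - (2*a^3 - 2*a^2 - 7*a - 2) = -a^5 - 3*a^4 - a^3 + 3*a^2 - 2*a - 6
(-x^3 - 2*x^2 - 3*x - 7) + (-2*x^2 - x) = -x^3 - 4*x^2 - 4*x - 7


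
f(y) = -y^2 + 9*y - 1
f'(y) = 9 - 2*y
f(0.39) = 2.36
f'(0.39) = 8.22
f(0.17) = 0.50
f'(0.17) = 8.66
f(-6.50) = -101.75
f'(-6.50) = 22.00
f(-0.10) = -1.91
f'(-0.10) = 9.20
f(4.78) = 19.17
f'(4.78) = -0.56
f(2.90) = 16.69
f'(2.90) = 3.20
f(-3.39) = -43.00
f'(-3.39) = 15.78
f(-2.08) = -24.05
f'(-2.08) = 13.16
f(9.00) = -1.00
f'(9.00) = -9.00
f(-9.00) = -163.00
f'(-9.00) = 27.00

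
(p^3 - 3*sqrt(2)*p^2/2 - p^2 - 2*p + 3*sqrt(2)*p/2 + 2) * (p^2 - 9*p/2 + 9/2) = p^5 - 11*p^4/2 - 3*sqrt(2)*p^4/2 + 7*p^3 + 33*sqrt(2)*p^3/4 - 27*sqrt(2)*p^2/2 + 13*p^2/2 - 18*p + 27*sqrt(2)*p/4 + 9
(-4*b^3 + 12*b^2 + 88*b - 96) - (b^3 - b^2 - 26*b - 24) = -5*b^3 + 13*b^2 + 114*b - 72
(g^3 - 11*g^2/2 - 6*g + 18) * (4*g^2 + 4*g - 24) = 4*g^5 - 18*g^4 - 70*g^3 + 180*g^2 + 216*g - 432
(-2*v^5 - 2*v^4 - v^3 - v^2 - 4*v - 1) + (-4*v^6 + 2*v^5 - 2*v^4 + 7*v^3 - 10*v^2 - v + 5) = -4*v^6 - 4*v^4 + 6*v^3 - 11*v^2 - 5*v + 4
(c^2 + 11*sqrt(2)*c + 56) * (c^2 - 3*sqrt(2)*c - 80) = c^4 + 8*sqrt(2)*c^3 - 90*c^2 - 1048*sqrt(2)*c - 4480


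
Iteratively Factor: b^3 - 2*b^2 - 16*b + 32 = (b - 4)*(b^2 + 2*b - 8) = (b - 4)*(b + 4)*(b - 2)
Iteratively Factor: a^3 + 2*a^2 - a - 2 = (a - 1)*(a^2 + 3*a + 2) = (a - 1)*(a + 2)*(a + 1)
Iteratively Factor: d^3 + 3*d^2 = (d + 3)*(d^2) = d*(d + 3)*(d)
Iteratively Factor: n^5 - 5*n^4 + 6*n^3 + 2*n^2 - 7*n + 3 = (n + 1)*(n^4 - 6*n^3 + 12*n^2 - 10*n + 3) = (n - 1)*(n + 1)*(n^3 - 5*n^2 + 7*n - 3) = (n - 1)^2*(n + 1)*(n^2 - 4*n + 3) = (n - 1)^3*(n + 1)*(n - 3)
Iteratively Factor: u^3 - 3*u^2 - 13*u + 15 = (u + 3)*(u^2 - 6*u + 5) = (u - 1)*(u + 3)*(u - 5)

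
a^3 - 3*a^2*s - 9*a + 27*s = (a - 3)*(a + 3)*(a - 3*s)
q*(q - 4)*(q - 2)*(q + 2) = q^4 - 4*q^3 - 4*q^2 + 16*q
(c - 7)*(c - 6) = c^2 - 13*c + 42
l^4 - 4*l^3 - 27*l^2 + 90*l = l*(l - 6)*(l - 3)*(l + 5)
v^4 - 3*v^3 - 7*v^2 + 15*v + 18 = (v - 3)^2*(v + 1)*(v + 2)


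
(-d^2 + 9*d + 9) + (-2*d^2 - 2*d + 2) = -3*d^2 + 7*d + 11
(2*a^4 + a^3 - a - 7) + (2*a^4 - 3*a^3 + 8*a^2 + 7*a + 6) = 4*a^4 - 2*a^3 + 8*a^2 + 6*a - 1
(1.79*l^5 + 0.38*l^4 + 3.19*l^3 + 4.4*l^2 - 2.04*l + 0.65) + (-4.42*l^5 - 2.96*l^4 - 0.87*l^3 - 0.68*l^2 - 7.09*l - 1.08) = -2.63*l^5 - 2.58*l^4 + 2.32*l^3 + 3.72*l^2 - 9.13*l - 0.43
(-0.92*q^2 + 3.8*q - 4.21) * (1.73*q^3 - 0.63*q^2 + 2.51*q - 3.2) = -1.5916*q^5 + 7.1536*q^4 - 11.9865*q^3 + 15.1343*q^2 - 22.7271*q + 13.472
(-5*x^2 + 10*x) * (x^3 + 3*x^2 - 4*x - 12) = -5*x^5 - 5*x^4 + 50*x^3 + 20*x^2 - 120*x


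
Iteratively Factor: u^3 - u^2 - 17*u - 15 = (u + 1)*(u^2 - 2*u - 15) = (u + 1)*(u + 3)*(u - 5)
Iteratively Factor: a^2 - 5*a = (a - 5)*(a)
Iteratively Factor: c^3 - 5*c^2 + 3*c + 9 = (c - 3)*(c^2 - 2*c - 3) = (c - 3)*(c + 1)*(c - 3)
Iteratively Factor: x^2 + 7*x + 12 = (x + 3)*(x + 4)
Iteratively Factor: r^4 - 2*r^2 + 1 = (r - 1)*(r^3 + r^2 - r - 1) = (r - 1)*(r + 1)*(r^2 - 1) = (r - 1)^2*(r + 1)*(r + 1)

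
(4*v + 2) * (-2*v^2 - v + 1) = -8*v^3 - 8*v^2 + 2*v + 2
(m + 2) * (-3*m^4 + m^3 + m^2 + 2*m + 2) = -3*m^5 - 5*m^4 + 3*m^3 + 4*m^2 + 6*m + 4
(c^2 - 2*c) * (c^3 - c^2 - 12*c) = c^5 - 3*c^4 - 10*c^3 + 24*c^2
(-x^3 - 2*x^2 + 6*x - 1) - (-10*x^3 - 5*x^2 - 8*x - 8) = 9*x^3 + 3*x^2 + 14*x + 7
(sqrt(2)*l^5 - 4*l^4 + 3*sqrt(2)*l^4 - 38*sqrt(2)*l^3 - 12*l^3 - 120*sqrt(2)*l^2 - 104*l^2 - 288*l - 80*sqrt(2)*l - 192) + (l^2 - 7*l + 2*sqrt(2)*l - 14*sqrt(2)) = sqrt(2)*l^5 - 4*l^4 + 3*sqrt(2)*l^4 - 38*sqrt(2)*l^3 - 12*l^3 - 120*sqrt(2)*l^2 - 103*l^2 - 295*l - 78*sqrt(2)*l - 192 - 14*sqrt(2)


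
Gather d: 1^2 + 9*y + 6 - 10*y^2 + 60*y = -10*y^2 + 69*y + 7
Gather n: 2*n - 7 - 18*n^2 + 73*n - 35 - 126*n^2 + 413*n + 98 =-144*n^2 + 488*n + 56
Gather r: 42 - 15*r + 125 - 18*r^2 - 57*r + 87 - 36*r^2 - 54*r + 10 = -54*r^2 - 126*r + 264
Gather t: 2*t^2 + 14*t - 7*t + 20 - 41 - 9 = 2*t^2 + 7*t - 30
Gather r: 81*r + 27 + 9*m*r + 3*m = 3*m + r*(9*m + 81) + 27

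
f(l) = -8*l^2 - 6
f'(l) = -16*l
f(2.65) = -62.18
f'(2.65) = -42.40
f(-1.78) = -31.35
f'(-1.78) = 28.48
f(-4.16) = -144.44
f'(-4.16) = 66.56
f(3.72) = -116.71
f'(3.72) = -59.52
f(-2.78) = -67.83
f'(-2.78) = 44.48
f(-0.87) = -12.06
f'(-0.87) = 13.92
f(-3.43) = -100.12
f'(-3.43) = 54.88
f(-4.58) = -173.81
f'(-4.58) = 73.28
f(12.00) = -1158.00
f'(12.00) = -192.00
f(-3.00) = -78.00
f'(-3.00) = 48.00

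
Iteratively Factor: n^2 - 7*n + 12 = (n - 3)*(n - 4)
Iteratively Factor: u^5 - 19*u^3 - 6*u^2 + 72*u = (u)*(u^4 - 19*u^2 - 6*u + 72) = u*(u - 2)*(u^3 + 2*u^2 - 15*u - 36) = u*(u - 2)*(u + 3)*(u^2 - u - 12) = u*(u - 2)*(u + 3)^2*(u - 4)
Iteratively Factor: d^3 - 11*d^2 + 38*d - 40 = (d - 5)*(d^2 - 6*d + 8) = (d - 5)*(d - 2)*(d - 4)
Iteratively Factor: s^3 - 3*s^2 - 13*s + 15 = (s - 5)*(s^2 + 2*s - 3) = (s - 5)*(s + 3)*(s - 1)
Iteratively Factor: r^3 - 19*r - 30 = (r - 5)*(r^2 + 5*r + 6) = (r - 5)*(r + 3)*(r + 2)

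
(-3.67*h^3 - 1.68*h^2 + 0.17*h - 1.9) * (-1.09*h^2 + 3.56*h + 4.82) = 4.0003*h^5 - 11.234*h^4 - 23.8555*h^3 - 5.4214*h^2 - 5.9446*h - 9.158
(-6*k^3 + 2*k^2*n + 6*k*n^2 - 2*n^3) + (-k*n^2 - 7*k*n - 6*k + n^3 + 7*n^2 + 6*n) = -6*k^3 + 2*k^2*n + 5*k*n^2 - 7*k*n - 6*k - n^3 + 7*n^2 + 6*n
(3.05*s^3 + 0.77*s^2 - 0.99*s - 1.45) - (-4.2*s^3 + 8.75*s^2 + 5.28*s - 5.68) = 7.25*s^3 - 7.98*s^2 - 6.27*s + 4.23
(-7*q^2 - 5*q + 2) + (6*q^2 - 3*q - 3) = -q^2 - 8*q - 1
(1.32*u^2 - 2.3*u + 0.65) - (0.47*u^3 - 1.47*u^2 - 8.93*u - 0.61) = -0.47*u^3 + 2.79*u^2 + 6.63*u + 1.26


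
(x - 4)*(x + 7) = x^2 + 3*x - 28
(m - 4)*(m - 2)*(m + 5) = m^3 - m^2 - 22*m + 40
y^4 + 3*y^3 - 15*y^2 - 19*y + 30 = (y - 3)*(y - 1)*(y + 2)*(y + 5)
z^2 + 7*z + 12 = (z + 3)*(z + 4)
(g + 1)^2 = g^2 + 2*g + 1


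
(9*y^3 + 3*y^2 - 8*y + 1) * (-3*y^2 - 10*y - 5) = -27*y^5 - 99*y^4 - 51*y^3 + 62*y^2 + 30*y - 5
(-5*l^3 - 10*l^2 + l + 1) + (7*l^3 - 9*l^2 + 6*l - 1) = 2*l^3 - 19*l^2 + 7*l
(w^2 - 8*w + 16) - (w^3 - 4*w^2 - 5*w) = -w^3 + 5*w^2 - 3*w + 16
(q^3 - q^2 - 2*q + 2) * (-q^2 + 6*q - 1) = -q^5 + 7*q^4 - 5*q^3 - 13*q^2 + 14*q - 2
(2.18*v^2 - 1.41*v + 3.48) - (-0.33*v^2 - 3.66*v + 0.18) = 2.51*v^2 + 2.25*v + 3.3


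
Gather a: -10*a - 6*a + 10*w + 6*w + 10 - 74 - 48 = -16*a + 16*w - 112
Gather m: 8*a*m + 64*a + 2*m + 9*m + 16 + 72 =64*a + m*(8*a + 11) + 88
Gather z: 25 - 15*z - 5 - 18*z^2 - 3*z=-18*z^2 - 18*z + 20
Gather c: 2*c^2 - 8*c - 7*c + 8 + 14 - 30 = 2*c^2 - 15*c - 8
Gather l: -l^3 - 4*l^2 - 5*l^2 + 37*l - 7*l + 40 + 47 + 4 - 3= -l^3 - 9*l^2 + 30*l + 88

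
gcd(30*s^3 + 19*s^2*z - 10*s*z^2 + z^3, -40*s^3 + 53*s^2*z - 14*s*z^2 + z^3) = -5*s + z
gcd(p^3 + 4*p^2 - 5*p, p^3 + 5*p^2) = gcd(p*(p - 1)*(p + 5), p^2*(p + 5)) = p^2 + 5*p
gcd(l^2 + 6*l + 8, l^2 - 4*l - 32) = l + 4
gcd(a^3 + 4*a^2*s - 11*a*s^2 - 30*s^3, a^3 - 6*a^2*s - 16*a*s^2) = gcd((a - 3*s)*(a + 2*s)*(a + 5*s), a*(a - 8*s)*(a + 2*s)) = a + 2*s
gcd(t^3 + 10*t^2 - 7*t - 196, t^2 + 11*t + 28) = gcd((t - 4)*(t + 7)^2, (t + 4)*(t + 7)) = t + 7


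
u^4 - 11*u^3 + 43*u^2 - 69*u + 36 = (u - 4)*(u - 3)^2*(u - 1)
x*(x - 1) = x^2 - x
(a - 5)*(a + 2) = a^2 - 3*a - 10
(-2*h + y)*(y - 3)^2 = -2*h*y^2 + 12*h*y - 18*h + y^3 - 6*y^2 + 9*y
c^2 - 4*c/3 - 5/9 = (c - 5/3)*(c + 1/3)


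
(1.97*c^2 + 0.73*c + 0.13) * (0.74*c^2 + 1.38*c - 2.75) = 1.4578*c^4 + 3.2588*c^3 - 4.3139*c^2 - 1.8281*c - 0.3575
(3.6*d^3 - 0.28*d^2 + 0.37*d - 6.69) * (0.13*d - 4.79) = 0.468*d^4 - 17.2804*d^3 + 1.3893*d^2 - 2.642*d + 32.0451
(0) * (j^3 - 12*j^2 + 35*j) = 0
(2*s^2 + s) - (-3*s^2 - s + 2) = 5*s^2 + 2*s - 2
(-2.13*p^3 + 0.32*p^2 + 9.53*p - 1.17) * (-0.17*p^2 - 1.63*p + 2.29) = 0.3621*p^5 + 3.4175*p^4 - 7.0194*p^3 - 14.6022*p^2 + 23.7308*p - 2.6793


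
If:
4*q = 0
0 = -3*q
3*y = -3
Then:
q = 0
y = -1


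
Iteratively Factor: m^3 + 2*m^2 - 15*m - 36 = (m - 4)*(m^2 + 6*m + 9) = (m - 4)*(m + 3)*(m + 3)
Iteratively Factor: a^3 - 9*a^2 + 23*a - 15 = (a - 3)*(a^2 - 6*a + 5) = (a - 3)*(a - 1)*(a - 5)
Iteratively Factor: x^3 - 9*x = (x)*(x^2 - 9) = x*(x + 3)*(x - 3)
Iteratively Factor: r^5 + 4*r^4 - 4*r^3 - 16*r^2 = (r - 2)*(r^4 + 6*r^3 + 8*r^2) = r*(r - 2)*(r^3 + 6*r^2 + 8*r) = r*(r - 2)*(r + 4)*(r^2 + 2*r) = r*(r - 2)*(r + 2)*(r + 4)*(r)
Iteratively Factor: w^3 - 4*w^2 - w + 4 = (w - 4)*(w^2 - 1) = (w - 4)*(w - 1)*(w + 1)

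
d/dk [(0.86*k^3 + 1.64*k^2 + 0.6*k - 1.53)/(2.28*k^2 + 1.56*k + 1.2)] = (1.9608*k^4 + 2.6832*k^3 + 4.2864*k^2 + 10.9128*k + 3.1068)/(5.1984*k^4 + 7.1136*k^3 + 7.9056*k^2 + 3.744*k + 1.44)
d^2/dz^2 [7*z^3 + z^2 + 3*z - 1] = 42*z + 2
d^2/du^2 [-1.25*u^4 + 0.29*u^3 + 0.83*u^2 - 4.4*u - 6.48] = -15.0*u^2 + 1.74*u + 1.66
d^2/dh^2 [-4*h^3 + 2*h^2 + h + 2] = 4 - 24*h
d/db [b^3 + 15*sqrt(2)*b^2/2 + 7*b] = 3*b^2 + 15*sqrt(2)*b + 7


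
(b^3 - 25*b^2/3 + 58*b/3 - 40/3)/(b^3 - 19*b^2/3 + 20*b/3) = (b - 2)/b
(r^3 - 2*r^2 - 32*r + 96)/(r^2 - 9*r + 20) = (r^2 + 2*r - 24)/(r - 5)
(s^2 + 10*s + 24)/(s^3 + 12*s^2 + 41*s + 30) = (s + 4)/(s^2 + 6*s + 5)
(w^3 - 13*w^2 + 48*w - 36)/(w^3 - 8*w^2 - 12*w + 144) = (w - 1)/(w + 4)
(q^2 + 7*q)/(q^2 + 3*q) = (q + 7)/(q + 3)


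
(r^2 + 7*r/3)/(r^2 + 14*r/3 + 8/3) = r*(3*r + 7)/(3*r^2 + 14*r + 8)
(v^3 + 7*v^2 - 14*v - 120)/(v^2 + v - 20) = v + 6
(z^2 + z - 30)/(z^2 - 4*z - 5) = (z + 6)/(z + 1)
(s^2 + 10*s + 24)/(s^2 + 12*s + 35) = (s^2 + 10*s + 24)/(s^2 + 12*s + 35)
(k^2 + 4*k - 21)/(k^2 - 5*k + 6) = (k + 7)/(k - 2)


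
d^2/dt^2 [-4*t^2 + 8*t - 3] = -8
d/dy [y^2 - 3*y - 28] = 2*y - 3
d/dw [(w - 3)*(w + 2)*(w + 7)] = 3*w^2 + 12*w - 13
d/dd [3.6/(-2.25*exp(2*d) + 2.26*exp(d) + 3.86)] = (16.2*exp(d) - 8.136)*exp(d)/(-2.25*exp(2*d) + 2.26*exp(d) + 3.86)^2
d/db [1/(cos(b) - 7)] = sin(b)/(cos(b) - 7)^2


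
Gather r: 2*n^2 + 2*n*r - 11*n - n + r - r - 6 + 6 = 2*n^2 + 2*n*r - 12*n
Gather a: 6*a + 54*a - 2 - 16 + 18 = 60*a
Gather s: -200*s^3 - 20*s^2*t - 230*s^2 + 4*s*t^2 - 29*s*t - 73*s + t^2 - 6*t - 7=-200*s^3 + s^2*(-20*t - 230) + s*(4*t^2 - 29*t - 73) + t^2 - 6*t - 7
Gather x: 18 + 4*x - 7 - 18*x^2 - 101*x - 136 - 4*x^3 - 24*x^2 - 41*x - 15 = -4*x^3 - 42*x^2 - 138*x - 140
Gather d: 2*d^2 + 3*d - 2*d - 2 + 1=2*d^2 + d - 1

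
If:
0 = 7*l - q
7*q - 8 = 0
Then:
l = 8/49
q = 8/7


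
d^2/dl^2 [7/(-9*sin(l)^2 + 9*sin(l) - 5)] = 63*(36*sin(l)^4 - 27*sin(l)^3 - 65*sin(l)^2 + 59*sin(l) - 8)/(9*sin(l)^2 - 9*sin(l) + 5)^3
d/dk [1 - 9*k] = -9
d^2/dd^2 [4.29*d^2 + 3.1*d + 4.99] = 8.58000000000000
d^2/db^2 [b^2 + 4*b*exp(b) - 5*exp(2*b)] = 4*b*exp(b) - 20*exp(2*b) + 8*exp(b) + 2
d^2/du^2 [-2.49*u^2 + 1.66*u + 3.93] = -4.98000000000000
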